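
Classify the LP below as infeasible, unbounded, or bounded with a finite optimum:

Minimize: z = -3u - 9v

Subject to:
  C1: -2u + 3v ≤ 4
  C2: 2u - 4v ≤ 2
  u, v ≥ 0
Feasible point: (0, 0) satisfies every constraint, so the LP is feasible.
Direction d = (3, 2): for each constraint row a, a·d ≤ 0 —
  (-2)(3) + (3)(2) = 0 ≤ 0
  (2)(3) + (-4)(2) = -2 ≤ 0
and d ≥ 0, so (0, 0) + t·d stays feasible for every t ≥ 0. Along this ray z = -3u - 9v changes by -27 per unit t, so z → −∞.

Unbounded — the objective can decrease without bound over the feasible region.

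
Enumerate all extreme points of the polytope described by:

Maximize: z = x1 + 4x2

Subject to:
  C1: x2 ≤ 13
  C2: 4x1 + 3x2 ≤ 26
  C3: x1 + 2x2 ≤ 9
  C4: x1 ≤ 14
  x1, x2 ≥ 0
Each vertex is the intersection of two constraint boundaries that also satisfies all remaining constraints:
  x1 = 0 and x2 = 0 → (0, 0)
  4x1 + 3x2 = 26 and x2 = 0 → (6.5, 0)
  4x1 + 3x2 = 26 and x1 + 2x2 = 9 → (5, 2)
  x1 + 2x2 = 9 and x1 = 0 → (0, 4.5)

Vertices: (0, 0), (6.5, 0), (5, 2), (0, 4.5)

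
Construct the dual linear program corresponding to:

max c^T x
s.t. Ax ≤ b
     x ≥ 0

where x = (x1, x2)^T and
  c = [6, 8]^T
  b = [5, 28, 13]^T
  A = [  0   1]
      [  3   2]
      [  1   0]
Minimize: z = 5y1 + 28y2 + 13y3

Subject to:
  C1: -3y2 - y3 ≤ -6
  C2: -y1 - 2y2 ≤ -8
  y1, y2, y3 ≥ 0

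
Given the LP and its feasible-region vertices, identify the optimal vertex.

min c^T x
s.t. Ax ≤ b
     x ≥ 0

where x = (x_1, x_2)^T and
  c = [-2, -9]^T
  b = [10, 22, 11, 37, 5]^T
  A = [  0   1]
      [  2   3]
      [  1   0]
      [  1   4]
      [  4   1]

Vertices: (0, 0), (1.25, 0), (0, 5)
(0, 5) with z = -45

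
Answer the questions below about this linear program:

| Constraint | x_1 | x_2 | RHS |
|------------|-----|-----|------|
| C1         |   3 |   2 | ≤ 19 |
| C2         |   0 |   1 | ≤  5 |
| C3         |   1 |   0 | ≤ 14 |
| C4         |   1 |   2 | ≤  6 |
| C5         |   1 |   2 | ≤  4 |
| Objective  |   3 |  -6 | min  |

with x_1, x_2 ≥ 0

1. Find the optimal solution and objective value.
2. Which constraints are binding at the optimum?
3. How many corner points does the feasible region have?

1. x_1 = 0, x_2 = 2, z = -12
2. C5, x_1 ≥ 0
3. 3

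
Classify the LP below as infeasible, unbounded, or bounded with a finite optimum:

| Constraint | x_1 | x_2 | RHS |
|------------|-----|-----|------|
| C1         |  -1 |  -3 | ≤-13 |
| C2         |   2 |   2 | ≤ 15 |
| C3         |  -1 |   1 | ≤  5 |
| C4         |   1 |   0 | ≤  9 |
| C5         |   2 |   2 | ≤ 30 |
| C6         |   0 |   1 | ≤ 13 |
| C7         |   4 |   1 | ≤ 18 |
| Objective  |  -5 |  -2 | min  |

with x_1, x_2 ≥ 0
The point (3.5, 4) satisfies every constraint, so the LP is feasible; the constraints give x_1 ≤ 9 and x_2 ≤ 13, which with x_1, x_2 ≥ 0 keep the feasible region inside a bounded box. A feasible, bounded LP attains a finite optimum at a vertex.

Evaluating z = -5x_1 - 2x_2 at each vertex:
  (0, 4.333): z = -8.667
  (3.727, 3.091): z = -24.82
  (3.5, 4): z = -25.5
  (1.25, 6.25): z = -18.75
  (0, 5): z = -10

Feasible with finite optimum z* = -25.5 at (3.5, 4).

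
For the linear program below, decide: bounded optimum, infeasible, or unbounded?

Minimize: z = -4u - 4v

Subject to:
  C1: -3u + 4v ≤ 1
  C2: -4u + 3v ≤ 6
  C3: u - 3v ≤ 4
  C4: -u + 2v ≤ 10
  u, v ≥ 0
Feasible point: (0, 0) satisfies every constraint, so the LP is feasible.
Direction d = (3, 1): for each constraint row a, a·d ≤ 0 —
  (-3)(3) + (4)(1) = -5 ≤ 0
  (-4)(3) + (3)(1) = -9 ≤ 0
  (1)(3) + (-3)(1) = 0 ≤ 0
  (-1)(3) + (2)(1) = -1 ≤ 0
and d ≥ 0, so (0, 0) + t·d stays feasible for every t ≥ 0. Along this ray z = -4u - 4v changes by -16 per unit t, so z → −∞.

Unbounded — the objective can decrease without bound over the feasible region.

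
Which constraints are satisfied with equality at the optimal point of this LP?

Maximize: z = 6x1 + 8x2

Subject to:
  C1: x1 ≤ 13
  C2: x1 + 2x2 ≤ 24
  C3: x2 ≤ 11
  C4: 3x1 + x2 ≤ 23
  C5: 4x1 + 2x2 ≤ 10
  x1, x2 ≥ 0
Optimal: x1 = 0, x2 = 5
Slack at optimum:
  C1: slack = 13
  C2: slack = 14
  C3: slack = 6
  C4: slack = 18
  C5: slack = 0 (binding)
  x1 ≥ 0: x1 = 0 (binding)
  x2 ≥ 0: x2 = 5
Binding constraints: C5, x1 ≥ 0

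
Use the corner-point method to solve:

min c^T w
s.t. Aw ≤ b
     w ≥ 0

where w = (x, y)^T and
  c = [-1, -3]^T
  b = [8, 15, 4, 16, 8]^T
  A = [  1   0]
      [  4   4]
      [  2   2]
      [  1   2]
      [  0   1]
Each vertex is the intersection of two constraint boundaries that also satisfies all remaining constraints:
  x = 0 and y = 0 → (0, 0)
  2x + 2y = 4 and y = 0 → (2, 0)
  2x + 2y = 4 and x = 0 → (0, 2)

Evaluating z = -x - 3y at each vertex:
  (0, 0): z = 0
  (2, 0): z = -2
  (0, 2): z = -6

The minimum is at (0, 2) with z = -6.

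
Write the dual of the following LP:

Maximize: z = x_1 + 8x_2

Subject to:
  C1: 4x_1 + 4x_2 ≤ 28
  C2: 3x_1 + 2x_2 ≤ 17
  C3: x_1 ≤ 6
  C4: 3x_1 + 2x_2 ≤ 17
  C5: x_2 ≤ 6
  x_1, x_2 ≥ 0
Minimize: z = 28y1 + 17y2 + 6y3 + 17y4 + 6y5

Subject to:
  C1: -4y1 - 3y2 - y3 - 3y4 ≤ -1
  C2: -4y1 - 2y2 - 2y4 - y5 ≤ -8
  y1, y2, y3, y4, y5 ≥ 0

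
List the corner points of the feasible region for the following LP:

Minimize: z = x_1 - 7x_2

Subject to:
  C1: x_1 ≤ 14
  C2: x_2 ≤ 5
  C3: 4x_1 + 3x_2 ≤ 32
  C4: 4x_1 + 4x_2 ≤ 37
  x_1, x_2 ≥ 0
Each vertex is the intersection of two constraint boundaries that also satisfies all remaining constraints:
  x_1 = 0 and x_2 = 0 → (0, 0)
  4x_1 + 3x_2 = 32 and x_2 = 0 → (8, 0)
  x_2 = 5 and 4x_1 + 3x_2 = 32 → (4.25, 5)
  x_2 = 5 and x_1 = 0 → (0, 5)

Vertices: (0, 0), (8, 0), (4.25, 5), (0, 5)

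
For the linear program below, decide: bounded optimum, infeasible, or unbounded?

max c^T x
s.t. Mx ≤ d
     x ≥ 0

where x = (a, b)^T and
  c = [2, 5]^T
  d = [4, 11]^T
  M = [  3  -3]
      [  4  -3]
Feasible point: (0, 0) satisfies every constraint, so the LP is feasible.
Direction d = (0, 1): for each constraint row a, a·d ≤ 0 —
  (3)(0) + (-3)(1) = -3 ≤ 0
  (4)(0) + (-3)(1) = -3 ≤ 0
and d ≥ 0, so (0, 0) + t·d stays feasible for every t ≥ 0. Along this ray z = 2a + 5b changes by 5 per unit t, so z → +∞.

The LP is unbounded; z can be made arbitrarily large.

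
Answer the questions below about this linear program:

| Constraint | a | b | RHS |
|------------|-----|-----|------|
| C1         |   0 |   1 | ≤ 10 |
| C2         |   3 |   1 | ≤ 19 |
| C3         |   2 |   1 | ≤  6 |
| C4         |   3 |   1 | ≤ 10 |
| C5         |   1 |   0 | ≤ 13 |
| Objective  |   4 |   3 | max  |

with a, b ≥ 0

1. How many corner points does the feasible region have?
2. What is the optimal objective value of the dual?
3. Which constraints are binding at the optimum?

1. 3
2. 18 (by strong duality, equal to the primal optimum)
3. C3, a ≥ 0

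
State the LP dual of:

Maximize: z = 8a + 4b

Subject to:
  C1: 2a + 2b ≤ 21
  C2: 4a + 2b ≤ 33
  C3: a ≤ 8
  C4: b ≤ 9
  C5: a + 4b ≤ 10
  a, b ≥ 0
Minimize: z = 21y1 + 33y2 + 8y3 + 9y4 + 10y5

Subject to:
  C1: -2y1 - 4y2 - y3 - y5 ≤ -8
  C2: -2y1 - 2y2 - y4 - 4y5 ≤ -4
  y1, y2, y3, y4, y5 ≥ 0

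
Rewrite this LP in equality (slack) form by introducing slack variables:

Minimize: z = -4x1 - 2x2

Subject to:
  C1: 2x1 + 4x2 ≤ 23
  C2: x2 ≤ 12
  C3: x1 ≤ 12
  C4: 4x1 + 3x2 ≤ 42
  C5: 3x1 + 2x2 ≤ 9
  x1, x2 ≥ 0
min z = -4x1 - 2x2

s.t.
  2x1 + 4x2 + s1 = 23
  x2 + s2 = 12
  x1 + s3 = 12
  4x1 + 3x2 + s4 = 42
  3x1 + 2x2 + s5 = 9
  x1, x2, s1, s2, s3, s4, s5 ≥ 0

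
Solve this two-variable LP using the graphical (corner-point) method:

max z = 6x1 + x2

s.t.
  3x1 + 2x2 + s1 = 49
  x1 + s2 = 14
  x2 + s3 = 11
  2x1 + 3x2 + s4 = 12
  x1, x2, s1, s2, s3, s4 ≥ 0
x1 = 6, x2 = 0, z = 36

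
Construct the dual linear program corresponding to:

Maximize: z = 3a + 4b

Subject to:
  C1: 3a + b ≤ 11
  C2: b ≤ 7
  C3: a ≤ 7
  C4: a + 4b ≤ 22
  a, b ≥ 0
Minimize: z = 11y1 + 7y2 + 7y3 + 22y4

Subject to:
  C1: -3y1 - y3 - y4 ≤ -3
  C2: -y1 - y2 - 4y4 ≤ -4
  y1, y2, y3, y4 ≥ 0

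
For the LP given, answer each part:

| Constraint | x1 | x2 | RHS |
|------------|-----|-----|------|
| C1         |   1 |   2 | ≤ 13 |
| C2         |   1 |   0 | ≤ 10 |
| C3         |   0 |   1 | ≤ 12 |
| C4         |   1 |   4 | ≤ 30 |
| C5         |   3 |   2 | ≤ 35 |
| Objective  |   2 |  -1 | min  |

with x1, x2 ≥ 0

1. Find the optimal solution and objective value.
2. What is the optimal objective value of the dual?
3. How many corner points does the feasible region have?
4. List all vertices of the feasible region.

1. x1 = 0, x2 = 6.5, z = -6.5
2. -6.5 (by strong duality, equal to the primal optimum)
3. 4
4. (0, 0), (10, 0), (10, 1.5), (0, 6.5)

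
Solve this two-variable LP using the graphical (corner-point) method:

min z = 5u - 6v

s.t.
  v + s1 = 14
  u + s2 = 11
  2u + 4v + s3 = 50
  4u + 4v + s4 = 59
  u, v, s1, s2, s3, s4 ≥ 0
u = 0, v = 12.5, z = -75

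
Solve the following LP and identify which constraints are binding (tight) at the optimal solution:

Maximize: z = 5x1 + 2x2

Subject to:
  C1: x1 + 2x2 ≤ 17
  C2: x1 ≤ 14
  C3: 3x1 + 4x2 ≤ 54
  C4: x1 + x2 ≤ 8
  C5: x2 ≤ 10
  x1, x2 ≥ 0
Optimal: x1 = 8, x2 = 0
Slack at optimum:
  C1: slack = 9
  C2: slack = 6
  C3: slack = 30
  C4: slack = 0 (binding)
  C5: slack = 10
  x1 ≥ 0: x1 = 8
  x2 ≥ 0: x2 = 0 (binding)
Binding constraints: C4, x2 ≥ 0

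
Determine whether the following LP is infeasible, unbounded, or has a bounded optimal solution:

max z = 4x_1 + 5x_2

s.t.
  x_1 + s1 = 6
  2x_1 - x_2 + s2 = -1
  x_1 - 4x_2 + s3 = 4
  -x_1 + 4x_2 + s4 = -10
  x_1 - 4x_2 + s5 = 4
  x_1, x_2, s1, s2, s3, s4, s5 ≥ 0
The row x_1 - 4x_2 + s3 = 4 with s3 ≥ 0 requires x_1 - 4x_2 ≤ 4, while the row -x_1 + 4x_2 + s4 = -10 with s4 ≥ 0 is equivalent to x_1 - 4x_2 ≥ 10. Together they would need 10 ≤ x_1 - 4x_2 ≤ 4, which is impossible since 10 > 4. No point satisfies all constraints.

The feasible region is empty; the LP is infeasible.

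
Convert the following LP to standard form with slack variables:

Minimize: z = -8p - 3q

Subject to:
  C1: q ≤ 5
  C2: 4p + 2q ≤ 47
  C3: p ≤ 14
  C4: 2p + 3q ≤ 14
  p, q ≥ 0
min z = -8p - 3q

s.t.
  q + s1 = 5
  4p + 2q + s2 = 47
  p + s3 = 14
  2p + 3q + s4 = 14
  p, q, s1, s2, s3, s4 ≥ 0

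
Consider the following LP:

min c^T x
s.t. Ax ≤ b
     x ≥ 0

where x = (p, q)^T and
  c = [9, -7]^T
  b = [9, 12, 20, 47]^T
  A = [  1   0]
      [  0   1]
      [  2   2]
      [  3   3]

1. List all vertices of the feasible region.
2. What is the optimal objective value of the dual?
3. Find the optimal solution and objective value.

1. (0, 0), (9, 0), (9, 1), (0, 10)
2. -70 (by strong duality, equal to the primal optimum)
3. p = 0, q = 10, z = -70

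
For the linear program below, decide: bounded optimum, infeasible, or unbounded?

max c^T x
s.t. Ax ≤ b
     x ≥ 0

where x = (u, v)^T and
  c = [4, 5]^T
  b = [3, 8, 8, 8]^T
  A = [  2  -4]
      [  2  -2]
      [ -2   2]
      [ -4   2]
Feasible point: (0, 0) satisfies every constraint, so the LP is feasible.
Direction d = (1, 1): for each constraint row a, a·d ≤ 0 —
  (2)(1) + (-4)(1) = -2 ≤ 0
  (2)(1) + (-2)(1) = 0 ≤ 0
  (-2)(1) + (2)(1) = 0 ≤ 0
  (-4)(1) + (2)(1) = -2 ≤ 0
and d ≥ 0, so (0, 0) + t·d stays feasible for every t ≥ 0. Along this ray z = 4u + 5v changes by 9 per unit t, so z → +∞.

Unbounded — the objective can increase without bound over the feasible region.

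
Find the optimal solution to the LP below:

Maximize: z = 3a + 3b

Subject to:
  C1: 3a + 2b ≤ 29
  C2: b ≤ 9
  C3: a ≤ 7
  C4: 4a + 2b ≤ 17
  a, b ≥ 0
Each vertex is the intersection of two constraint boundaries that also satisfies all remaining constraints:
  a = 0 and b = 0 → (0, 0)
  4a + 2b = 17 and b = 0 → (4.25, 0)
  4a + 2b = 17 and a = 0 → (0, 8.5)

Evaluating z = 3a + 3b at each vertex:
  (0, 0): z = 0
  (4.25, 0): z = 12.75
  (0, 8.5): z = 25.5

The maximum is at (0, 8.5) with z = 25.5.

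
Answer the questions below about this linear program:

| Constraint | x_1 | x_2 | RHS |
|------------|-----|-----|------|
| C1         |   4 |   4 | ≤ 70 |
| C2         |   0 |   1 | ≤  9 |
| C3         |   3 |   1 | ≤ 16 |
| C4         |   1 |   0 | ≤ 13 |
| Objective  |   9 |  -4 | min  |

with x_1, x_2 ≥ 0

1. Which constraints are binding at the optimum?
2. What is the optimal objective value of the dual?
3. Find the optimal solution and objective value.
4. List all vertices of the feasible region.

1. C2, x_1 ≥ 0
2. -36 (by strong duality, equal to the primal optimum)
3. x_1 = 0, x_2 = 9, z = -36
4. (0, 0), (5.333, 0), (2.333, 9), (0, 9)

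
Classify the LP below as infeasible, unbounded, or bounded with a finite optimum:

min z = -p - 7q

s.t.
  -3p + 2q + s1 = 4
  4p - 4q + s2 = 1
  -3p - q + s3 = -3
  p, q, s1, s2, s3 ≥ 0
Feasible point: (1, 1) satisfies every constraint, so the LP is feasible.
Direction d = (1, 1): for each constraint row a, a·d ≤ 0 —
  (-3)(1) + (2)(1) = -1 ≤ 0
  (4)(1) + (-4)(1) = 0 ≤ 0
  (-3)(1) + (-1)(1) = -4 ≤ 0
and d ≥ 0, so (1, 1) + t·d stays feasible for every t ≥ 0. Along this ray z = -p - 7q changes by -8 per unit t, so z → −∞.

The LP is unbounded; z can be made arbitrarily small.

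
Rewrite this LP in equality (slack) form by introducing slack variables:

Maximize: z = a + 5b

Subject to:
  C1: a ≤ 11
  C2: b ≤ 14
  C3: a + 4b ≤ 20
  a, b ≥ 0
max z = a + 5b

s.t.
  a + s1 = 11
  b + s2 = 14
  a + 4b + s3 = 20
  a, b, s1, s2, s3 ≥ 0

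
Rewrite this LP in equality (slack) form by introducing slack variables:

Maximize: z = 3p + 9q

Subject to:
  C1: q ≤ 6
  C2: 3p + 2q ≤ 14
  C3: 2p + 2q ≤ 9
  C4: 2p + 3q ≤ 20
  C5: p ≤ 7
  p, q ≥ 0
max z = 3p + 9q

s.t.
  q + s1 = 6
  3p + 2q + s2 = 14
  2p + 2q + s3 = 9
  2p + 3q + s4 = 20
  p + s5 = 7
  p, q, s1, s2, s3, s4, s5 ≥ 0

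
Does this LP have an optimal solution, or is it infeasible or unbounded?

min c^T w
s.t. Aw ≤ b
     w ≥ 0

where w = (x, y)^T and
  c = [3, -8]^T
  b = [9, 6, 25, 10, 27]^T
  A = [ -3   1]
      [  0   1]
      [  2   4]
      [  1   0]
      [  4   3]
The point (0, 6) satisfies every constraint, so the LP is feasible; the constraints give x ≤ 10 and y ≤ 6, which with x, y ≥ 0 keep the feasible region inside a bounded box. A feasible, bounded LP attains a finite optimum at a vertex.

Evaluating z = 3x - 8y at each vertex:
  (0, 0): z = 0
  (6.75, 0): z = 20.25
  (3.3, 4.6): z = -26.9
  (0.5, 6): z = -46.5
  (0, 6): z = -48

The LP has an optimal solution: (0, 6) with z = -48.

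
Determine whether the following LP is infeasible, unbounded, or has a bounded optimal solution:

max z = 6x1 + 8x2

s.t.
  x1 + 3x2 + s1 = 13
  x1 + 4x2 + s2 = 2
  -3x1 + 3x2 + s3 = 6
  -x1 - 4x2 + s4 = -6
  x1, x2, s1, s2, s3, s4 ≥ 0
The row x1 + 4x2 + s2 = 2 with s2 ≥ 0 requires x1 + 4x2 ≤ 2, while the row -x1 - 4x2 + s4 = -6 with s4 ≥ 0 is equivalent to x1 + 4x2 ≥ 6. Together they would need 6 ≤ x1 + 4x2 ≤ 2, which is impossible since 6 > 2. No point satisfies all constraints.

Infeasible: no point satisfies all constraints simultaneously.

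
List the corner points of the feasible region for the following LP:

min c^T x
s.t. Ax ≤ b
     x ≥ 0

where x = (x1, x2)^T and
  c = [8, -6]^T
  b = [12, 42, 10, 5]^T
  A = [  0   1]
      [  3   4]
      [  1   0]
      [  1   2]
Each vertex is the intersection of two constraint boundaries that also satisfies all remaining constraints:
  x1 = 0 and x2 = 0 → (0, 0)
  x1 + 2x2 = 5 and x2 = 0 → (5, 0)
  x1 + 2x2 = 5 and x1 = 0 → (0, 2.5)

Vertices: (0, 0), (5, 0), (0, 2.5)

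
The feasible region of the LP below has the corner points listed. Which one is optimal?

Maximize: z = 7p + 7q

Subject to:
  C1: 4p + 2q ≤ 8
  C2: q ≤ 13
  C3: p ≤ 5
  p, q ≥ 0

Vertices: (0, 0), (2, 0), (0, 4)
Evaluating z = 7p + 7q at each vertex:
  (0, 0): z = 0
  (2, 0): z = 14
  (0, 4): z = 28

The largest value is z = 28, attained at (0, 4).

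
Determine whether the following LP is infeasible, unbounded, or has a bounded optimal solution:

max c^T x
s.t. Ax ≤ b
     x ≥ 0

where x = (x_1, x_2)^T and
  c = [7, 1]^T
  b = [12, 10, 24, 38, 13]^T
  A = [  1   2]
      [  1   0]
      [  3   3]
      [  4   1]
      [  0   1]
The point (8, 0) satisfies every constraint, so the LP is feasible; the constraints give x_1 ≤ 10 and x_2 ≤ 13, which with x_1, x_2 ≥ 0 keep the feasible region inside a bounded box. A feasible, bounded LP attains a finite optimum at a vertex.

Evaluating z = 7x_1 + x_2 at each vertex:
  (0, 0): z = 0
  (8, 0): z = 56
  (4, 4): z = 32
  (0, 6): z = 6

Feasible with finite optimum z* = 56 at (8, 0).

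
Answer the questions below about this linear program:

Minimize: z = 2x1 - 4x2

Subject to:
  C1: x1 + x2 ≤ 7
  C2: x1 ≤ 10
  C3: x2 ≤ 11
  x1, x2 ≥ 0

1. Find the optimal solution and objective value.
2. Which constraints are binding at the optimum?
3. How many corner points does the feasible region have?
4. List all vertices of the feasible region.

1. x1 = 0, x2 = 7, z = -28
2. C1, x1 ≥ 0
3. 3
4. (0, 0), (7, 0), (0, 7)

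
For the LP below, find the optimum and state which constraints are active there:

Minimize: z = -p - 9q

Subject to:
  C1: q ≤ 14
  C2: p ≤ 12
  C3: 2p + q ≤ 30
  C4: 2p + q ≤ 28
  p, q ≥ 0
Optimal: p = 7, q = 14
Slack at optimum:
  C1: slack = 0 (binding)
  C2: slack = 5
  C3: slack = 2
  C4: slack = 0 (binding)
  p ≥ 0: p = 7
  q ≥ 0: q = 14
Binding constraints: C1, C4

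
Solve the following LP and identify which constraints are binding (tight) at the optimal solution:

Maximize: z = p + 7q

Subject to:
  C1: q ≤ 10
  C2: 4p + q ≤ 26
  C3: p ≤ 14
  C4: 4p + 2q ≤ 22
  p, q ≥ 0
Optimal: p = 0.5, q = 10
Slack at optimum:
  C1: slack = 0 (binding)
  C2: slack = 14
  C3: slack = 13.5
  C4: slack = 0 (binding)
  p ≥ 0: p = 0.5
  q ≥ 0: q = 10
Binding constraints: C1, C4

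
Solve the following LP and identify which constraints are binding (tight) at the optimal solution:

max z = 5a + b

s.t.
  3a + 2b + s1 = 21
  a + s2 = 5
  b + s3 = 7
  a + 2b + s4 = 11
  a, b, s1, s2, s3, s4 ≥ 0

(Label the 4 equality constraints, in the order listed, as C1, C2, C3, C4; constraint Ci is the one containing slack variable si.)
Optimal: a = 5, b = 3
Slack at optimum:
  C1: slack = 0 (binding)
  C2: slack = 0 (binding)
  C3: slack = 4
  C4: slack = 0 (binding)
  a ≥ 0: a = 5
  b ≥ 0: b = 3
Binding constraints: C1, C2, C4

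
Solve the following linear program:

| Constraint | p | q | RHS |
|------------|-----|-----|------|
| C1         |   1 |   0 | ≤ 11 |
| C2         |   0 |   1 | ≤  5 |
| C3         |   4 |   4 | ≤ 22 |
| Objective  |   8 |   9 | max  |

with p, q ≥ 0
Each vertex is the intersection of two constraint boundaries that also satisfies all remaining constraints:
  p = 0 and q = 0 → (0, 0)
  4p + 4q = 22 and q = 0 → (5.5, 0)
  q = 5 and 4p + 4q = 22 → (0.5, 5)
  q = 5 and p = 0 → (0, 5)

Evaluating z = 8p + 9q at each vertex:
  (0, 0): z = 0
  (5.5, 0): z = 44
  (0.5, 5): z = 49
  (0, 5): z = 45

The maximum is at (0.5, 5) with z = 49.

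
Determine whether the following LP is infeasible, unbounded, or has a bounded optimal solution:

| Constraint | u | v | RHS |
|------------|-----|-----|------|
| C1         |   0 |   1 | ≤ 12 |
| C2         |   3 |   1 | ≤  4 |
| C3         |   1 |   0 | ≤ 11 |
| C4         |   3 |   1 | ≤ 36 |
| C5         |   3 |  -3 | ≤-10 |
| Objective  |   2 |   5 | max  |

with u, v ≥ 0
The point (0, 4) satisfies every constraint, so the LP is feasible; the constraints give u ≤ 11 and v ≤ 12, which with u, v ≥ 0 keep the feasible region inside a bounded box. A feasible, bounded LP attains a finite optimum at a vertex.

Evaluating z = 2u + 5v at each vertex:
  (0, 3.333): z = 16.67
  (0.1667, 3.5): z = 17.83
  (0, 4): z = 20

The LP has an optimal solution: (0, 4) with z = 20.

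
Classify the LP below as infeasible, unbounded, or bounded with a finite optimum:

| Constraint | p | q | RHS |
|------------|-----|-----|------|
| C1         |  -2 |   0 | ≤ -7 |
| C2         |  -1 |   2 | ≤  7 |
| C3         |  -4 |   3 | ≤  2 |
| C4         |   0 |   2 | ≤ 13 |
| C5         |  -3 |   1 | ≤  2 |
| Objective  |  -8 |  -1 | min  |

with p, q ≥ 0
Feasible point: (4, 0) satisfies every constraint, so the LP is feasible.
Direction d = (1, 0): for each constraint row a, a·d ≤ 0 —
  (-2)(1) + (0)(0) = -2 ≤ 0
  (-1)(1) + (2)(0) = -1 ≤ 0
  (-4)(1) + (3)(0) = -4 ≤ 0
  (0)(1) + (2)(0) = 0 ≤ 0
  (-3)(1) + (1)(0) = -3 ≤ 0
and d ≥ 0, so (4, 0) + t·d stays feasible for every t ≥ 0. Along this ray z = -8p - q changes by -8 per unit t, so z → −∞.

The LP is unbounded; z can be made arbitrarily small.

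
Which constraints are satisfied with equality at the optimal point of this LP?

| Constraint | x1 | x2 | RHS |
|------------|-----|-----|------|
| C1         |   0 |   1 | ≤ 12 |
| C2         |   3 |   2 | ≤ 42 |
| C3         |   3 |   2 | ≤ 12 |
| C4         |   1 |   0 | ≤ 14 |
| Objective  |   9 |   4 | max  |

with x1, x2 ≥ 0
Optimal: x1 = 4, x2 = 0
Binding: C3, x2 ≥ 0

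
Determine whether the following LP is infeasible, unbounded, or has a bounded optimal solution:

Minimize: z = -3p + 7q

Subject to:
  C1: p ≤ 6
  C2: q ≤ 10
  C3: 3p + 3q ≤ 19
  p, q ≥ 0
The point (6, 0) satisfies every constraint, so the LP is feasible; the constraints give p ≤ 6 and q ≤ 10, which with p, q ≥ 0 keep the feasible region inside a bounded box. A feasible, bounded LP attains a finite optimum at a vertex.

Evaluating z = -3p + 7q at each vertex:
  (0, 0): z = 0
  (6, 0): z = -18
  (6, 0.3333): z = -15.67
  (0, 6.333): z = 44.33

Bounded optimum: z* = -18 at (6, 0).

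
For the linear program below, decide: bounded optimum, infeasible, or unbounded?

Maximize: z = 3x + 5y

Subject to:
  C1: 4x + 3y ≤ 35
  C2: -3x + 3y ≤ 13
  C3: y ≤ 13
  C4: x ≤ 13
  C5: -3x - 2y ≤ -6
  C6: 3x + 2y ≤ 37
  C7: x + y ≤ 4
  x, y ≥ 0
The point (0, 4) satisfies every constraint, so the LP is feasible; the constraints give x ≤ 13 and y ≤ 13, which with x, y ≥ 0 keep the feasible region inside a bounded box. A feasible, bounded LP attains a finite optimum at a vertex.

Evaluating z = 3x + 5y at each vertex:
  (2, 0): z = 6
  (4, 0): z = 12
  (0, 4): z = 20
  (0, 3): z = 15

Feasible with finite optimum z* = 20 at (0, 4).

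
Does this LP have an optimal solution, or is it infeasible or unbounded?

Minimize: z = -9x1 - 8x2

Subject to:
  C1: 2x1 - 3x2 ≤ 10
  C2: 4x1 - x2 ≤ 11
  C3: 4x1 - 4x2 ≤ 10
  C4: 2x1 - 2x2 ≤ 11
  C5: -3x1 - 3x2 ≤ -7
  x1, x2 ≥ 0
Feasible point: (0, 3) satisfies every constraint, so the LP is feasible.
Direction d = (0, 1): for each constraint row a, a·d ≤ 0 —
  (2)(0) + (-3)(1) = -3 ≤ 0
  (4)(0) + (-1)(1) = -1 ≤ 0
  (4)(0) + (-4)(1) = -4 ≤ 0
  (2)(0) + (-2)(1) = -2 ≤ 0
  (-3)(0) + (-3)(1) = -3 ≤ 0
and d ≥ 0, so (0, 3) + t·d stays feasible for every t ≥ 0. Along this ray z = -9x1 - 8x2 changes by -8 per unit t, so z → −∞.

Unbounded: there is a feasible ray along which z → −∞.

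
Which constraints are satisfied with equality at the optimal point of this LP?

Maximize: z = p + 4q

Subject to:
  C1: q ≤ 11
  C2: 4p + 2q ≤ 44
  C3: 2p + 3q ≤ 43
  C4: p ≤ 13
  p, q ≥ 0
Optimal: p = 5, q = 11
Slack at optimum:
  C1: slack = 0 (binding)
  C2: slack = 2
  C3: slack = 0 (binding)
  C4: slack = 8
  p ≥ 0: p = 5
  q ≥ 0: q = 11
Binding constraints: C1, C3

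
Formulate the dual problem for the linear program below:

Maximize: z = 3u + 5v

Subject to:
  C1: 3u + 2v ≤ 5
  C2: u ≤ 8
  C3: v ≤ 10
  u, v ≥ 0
Minimize: z = 5y1 + 8y2 + 10y3

Subject to:
  C1: -3y1 - y2 ≤ -3
  C2: -2y1 - y3 ≤ -5
  y1, y2, y3 ≥ 0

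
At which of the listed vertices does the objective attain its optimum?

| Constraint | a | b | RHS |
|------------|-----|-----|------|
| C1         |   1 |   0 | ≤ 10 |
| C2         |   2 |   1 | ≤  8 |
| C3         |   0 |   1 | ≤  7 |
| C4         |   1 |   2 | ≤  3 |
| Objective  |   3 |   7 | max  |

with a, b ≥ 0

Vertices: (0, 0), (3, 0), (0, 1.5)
(0, 1.5) with z = 10.5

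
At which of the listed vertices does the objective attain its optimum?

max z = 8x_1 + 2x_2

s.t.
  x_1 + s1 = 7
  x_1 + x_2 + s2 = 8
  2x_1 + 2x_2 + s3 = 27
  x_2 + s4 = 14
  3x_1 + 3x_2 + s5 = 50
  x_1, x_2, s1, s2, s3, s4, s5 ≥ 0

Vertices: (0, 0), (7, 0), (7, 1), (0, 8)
Evaluating z = 8x_1 + 2x_2 at each vertex:
  (0, 0): z = 0
  (7, 0): z = 56
  (7, 1): z = 58
  (0, 8): z = 16

The largest value is z = 58, attained at (7, 1).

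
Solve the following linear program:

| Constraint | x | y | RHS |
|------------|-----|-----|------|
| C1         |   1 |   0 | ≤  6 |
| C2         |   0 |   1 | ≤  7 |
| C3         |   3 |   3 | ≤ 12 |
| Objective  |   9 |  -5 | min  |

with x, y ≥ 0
Each vertex is the intersection of two constraint boundaries that also satisfies all remaining constraints:
  x = 0 and y = 0 → (0, 0)
  3x + 3y = 12 and y = 0 → (4, 0)
  3x + 3y = 12 and x = 0 → (0, 4)

Evaluating z = 9x - 5y at each vertex:
  (0, 0): z = 0
  (4, 0): z = 36
  (0, 4): z = -20

The minimum is at (0, 4) with z = -20.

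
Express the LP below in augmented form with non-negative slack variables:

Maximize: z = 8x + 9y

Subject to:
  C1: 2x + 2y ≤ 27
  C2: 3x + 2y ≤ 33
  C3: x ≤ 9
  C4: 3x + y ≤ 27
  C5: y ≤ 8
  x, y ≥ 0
max z = 8x + 9y

s.t.
  2x + 2y + s1 = 27
  3x + 2y + s2 = 33
  x + s3 = 9
  3x + y + s4 = 27
  y + s5 = 8
  x, y, s1, s2, s3, s4, s5 ≥ 0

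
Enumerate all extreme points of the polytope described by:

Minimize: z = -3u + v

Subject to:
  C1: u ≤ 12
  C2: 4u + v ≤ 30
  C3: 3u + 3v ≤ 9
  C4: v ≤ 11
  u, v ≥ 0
Each vertex is the intersection of two constraint boundaries that also satisfies all remaining constraints:
  u = 0 and v = 0 → (0, 0)
  3u + 3v = 9 and v = 0 → (3, 0)
  3u + 3v = 9 and u = 0 → (0, 3)

Vertices: (0, 0), (3, 0), (0, 3)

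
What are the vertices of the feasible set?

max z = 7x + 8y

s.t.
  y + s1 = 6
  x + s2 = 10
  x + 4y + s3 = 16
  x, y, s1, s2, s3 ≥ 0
Each vertex is the intersection of two constraint boundaries that also satisfies all remaining constraints:
  x = 0 and y = 0 → (0, 0)
  x = 10 and y = 0 → (10, 0)
  x = 10 and x + 4y = 16 → (10, 1.5)
  x + 4y = 16 and x = 0 → (0, 4)

Vertices: (0, 0), (10, 0), (10, 1.5), (0, 4)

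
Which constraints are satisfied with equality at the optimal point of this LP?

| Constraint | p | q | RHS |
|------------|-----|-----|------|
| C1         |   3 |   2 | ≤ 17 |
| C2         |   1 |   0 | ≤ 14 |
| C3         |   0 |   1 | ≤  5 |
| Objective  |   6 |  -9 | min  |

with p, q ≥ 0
Optimal: p = 0, q = 5
Slack at optimum:
  C1: slack = 7
  C2: slack = 14
  C3: slack = 0 (binding)
  p ≥ 0: p = 0 (binding)
  q ≥ 0: q = 5
Binding constraints: C3, p ≥ 0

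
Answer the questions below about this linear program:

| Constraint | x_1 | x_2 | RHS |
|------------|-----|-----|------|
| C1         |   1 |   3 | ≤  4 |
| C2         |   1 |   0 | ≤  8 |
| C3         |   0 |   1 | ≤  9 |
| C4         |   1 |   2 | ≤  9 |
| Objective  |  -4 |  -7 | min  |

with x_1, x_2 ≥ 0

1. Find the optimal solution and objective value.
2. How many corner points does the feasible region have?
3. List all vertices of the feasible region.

1. x_1 = 4, x_2 = 0, z = -16
2. 3
3. (0, 0), (4, 0), (0, 1.333)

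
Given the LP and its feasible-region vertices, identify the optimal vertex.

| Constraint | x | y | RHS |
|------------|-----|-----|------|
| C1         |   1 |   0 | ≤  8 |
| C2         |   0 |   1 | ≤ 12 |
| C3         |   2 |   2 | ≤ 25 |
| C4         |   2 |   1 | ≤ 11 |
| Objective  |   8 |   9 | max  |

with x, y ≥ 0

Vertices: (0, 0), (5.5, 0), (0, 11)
(0, 11) with z = 99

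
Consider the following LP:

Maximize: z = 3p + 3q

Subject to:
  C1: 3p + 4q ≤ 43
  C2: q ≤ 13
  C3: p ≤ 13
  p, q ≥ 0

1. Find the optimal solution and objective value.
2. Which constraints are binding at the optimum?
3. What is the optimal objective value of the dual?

1. p = 13, q = 1, z = 42
2. C1, C3
3. 42 (by strong duality, equal to the primal optimum)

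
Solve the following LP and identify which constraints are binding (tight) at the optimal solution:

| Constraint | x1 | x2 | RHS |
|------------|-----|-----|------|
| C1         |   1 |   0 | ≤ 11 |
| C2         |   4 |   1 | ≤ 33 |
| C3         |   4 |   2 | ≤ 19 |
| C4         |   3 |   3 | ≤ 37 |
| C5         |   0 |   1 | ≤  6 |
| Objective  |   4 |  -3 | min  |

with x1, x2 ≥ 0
Optimal: x1 = 0, x2 = 6
Slack at optimum:
  C1: slack = 11
  C2: slack = 27
  C3: slack = 7
  C4: slack = 19
  C5: slack = 0 (binding)
  x1 ≥ 0: x1 = 0 (binding)
  x2 ≥ 0: x2 = 6
Binding constraints: C5, x1 ≥ 0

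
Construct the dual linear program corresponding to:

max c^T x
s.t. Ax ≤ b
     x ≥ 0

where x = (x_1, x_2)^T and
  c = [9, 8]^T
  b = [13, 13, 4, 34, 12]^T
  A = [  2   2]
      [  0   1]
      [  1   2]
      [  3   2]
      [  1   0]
Minimize: z = 13y1 + 13y2 + 4y3 + 34y4 + 12y5

Subject to:
  C1: -2y1 - y3 - 3y4 - y5 ≤ -9
  C2: -2y1 - y2 - 2y3 - 2y4 ≤ -8
  y1, y2, y3, y4, y5 ≥ 0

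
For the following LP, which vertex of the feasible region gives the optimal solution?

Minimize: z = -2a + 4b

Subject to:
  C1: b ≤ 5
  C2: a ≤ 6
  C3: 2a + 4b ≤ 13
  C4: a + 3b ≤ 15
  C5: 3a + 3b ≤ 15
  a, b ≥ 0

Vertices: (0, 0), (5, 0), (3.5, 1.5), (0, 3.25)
Evaluating z = -2a + 4b at each vertex:
  (0, 0): z = 0
  (5, 0): z = -10
  (3.5, 1.5): z = -1
  (0, 3.25): z = 13

The smallest value is z = -10, attained at (5, 0).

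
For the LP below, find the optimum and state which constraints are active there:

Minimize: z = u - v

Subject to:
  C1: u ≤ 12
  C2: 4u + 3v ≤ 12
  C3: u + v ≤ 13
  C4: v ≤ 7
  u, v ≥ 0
Optimal: u = 0, v = 4
Slack at optimum:
  C1: slack = 12
  C2: slack = 0 (binding)
  C3: slack = 9
  C4: slack = 3
  u ≥ 0: u = 0 (binding)
  v ≥ 0: v = 4
Binding constraints: C2, u ≥ 0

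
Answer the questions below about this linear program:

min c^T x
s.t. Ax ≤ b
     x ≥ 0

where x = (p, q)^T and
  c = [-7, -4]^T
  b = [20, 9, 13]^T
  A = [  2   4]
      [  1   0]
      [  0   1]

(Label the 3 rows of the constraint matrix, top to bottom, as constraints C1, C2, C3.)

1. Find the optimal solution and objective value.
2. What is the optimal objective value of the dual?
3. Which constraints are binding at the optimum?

1. p = 9, q = 0.5, z = -65
2. -65 (by strong duality, equal to the primal optimum)
3. C1, C2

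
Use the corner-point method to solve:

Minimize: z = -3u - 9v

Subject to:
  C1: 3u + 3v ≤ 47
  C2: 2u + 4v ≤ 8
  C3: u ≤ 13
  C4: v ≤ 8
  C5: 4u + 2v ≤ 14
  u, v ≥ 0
Each vertex is the intersection of two constraint boundaries that also satisfies all remaining constraints:
  u = 0 and v = 0 → (0, 0)
  4u + 2v = 14 and v = 0 → (3.5, 0)
  2u + 4v = 8 and 4u + 2v = 14 → (3.333, 0.3333)
  2u + 4v = 8 and u = 0 → (0, 2)

Evaluating z = -3u - 9v at each vertex:
  (0, 0): z = 0
  (3.5, 0): z = -10.5
  (3.333, 0.3333): z = -13
  (0, 2): z = -18

The minimum is at (0, 2) with z = -18.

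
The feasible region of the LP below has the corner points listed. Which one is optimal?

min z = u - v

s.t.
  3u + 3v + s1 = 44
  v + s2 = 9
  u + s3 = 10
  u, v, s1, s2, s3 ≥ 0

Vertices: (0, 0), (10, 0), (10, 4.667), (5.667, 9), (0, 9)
Evaluating z = u - v at each vertex:
  (0, 0): z = 0
  (10, 0): z = 10
  (10, 4.667): z = 5.333
  (5.667, 9): z = -3.333
  (0, 9): z = -9

The smallest value is z = -9, attained at (0, 9).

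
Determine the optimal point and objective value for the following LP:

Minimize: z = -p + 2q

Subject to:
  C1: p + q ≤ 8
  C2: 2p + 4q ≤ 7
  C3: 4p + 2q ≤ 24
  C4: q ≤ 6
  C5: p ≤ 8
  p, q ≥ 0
Each vertex is the intersection of two constraint boundaries that also satisfies all remaining constraints:
  p = 0 and q = 0 → (0, 0)
  2p + 4q = 7 and q = 0 → (3.5, 0)
  2p + 4q = 7 and p = 0 → (0, 1.75)

Evaluating z = -p + 2q at each vertex:
  (0, 0): z = 0
  (3.5, 0): z = -3.5
  (0, 1.75): z = 3.5

The minimum is at (3.5, 0) with z = -3.5.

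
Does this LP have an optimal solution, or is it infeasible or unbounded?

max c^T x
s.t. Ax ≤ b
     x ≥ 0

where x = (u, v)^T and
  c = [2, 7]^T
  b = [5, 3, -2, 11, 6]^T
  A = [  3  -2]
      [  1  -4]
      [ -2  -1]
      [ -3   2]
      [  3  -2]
Feasible point: (1, 0) satisfies every constraint, so the LP is feasible.
Direction d = (2, 3): for each constraint row a, a·d ≤ 0 —
  (3)(2) + (-2)(3) = 0 ≤ 0
  (1)(2) + (-4)(3) = -10 ≤ 0
  (-2)(2) + (-1)(3) = -7 ≤ 0
  (-3)(2) + (2)(3) = 0 ≤ 0
  (3)(2) + (-2)(3) = 0 ≤ 0
and d ≥ 0, so (1, 0) + t·d stays feasible for every t ≥ 0. Along this ray z = 2u + 7v changes by 25 per unit t, so z → +∞.

Unbounded — the objective can increase without bound over the feasible region.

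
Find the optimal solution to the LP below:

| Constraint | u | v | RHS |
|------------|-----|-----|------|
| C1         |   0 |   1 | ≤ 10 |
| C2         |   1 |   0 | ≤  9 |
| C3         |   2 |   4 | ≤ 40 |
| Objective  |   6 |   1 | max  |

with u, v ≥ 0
u = 9, v = 5.5, z = 59.5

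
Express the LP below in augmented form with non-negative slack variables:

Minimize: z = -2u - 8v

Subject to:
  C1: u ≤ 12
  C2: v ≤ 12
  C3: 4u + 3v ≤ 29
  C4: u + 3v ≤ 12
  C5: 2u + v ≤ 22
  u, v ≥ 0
min z = -2u - 8v

s.t.
  u + s1 = 12
  v + s2 = 12
  4u + 3v + s3 = 29
  u + 3v + s4 = 12
  2u + v + s5 = 22
  u, v, s1, s2, s3, s4, s5 ≥ 0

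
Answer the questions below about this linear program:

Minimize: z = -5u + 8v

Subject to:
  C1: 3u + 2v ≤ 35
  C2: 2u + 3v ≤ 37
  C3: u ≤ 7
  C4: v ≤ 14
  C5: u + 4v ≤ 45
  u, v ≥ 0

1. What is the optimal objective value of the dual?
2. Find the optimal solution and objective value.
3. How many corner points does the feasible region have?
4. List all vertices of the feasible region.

1. -35 (by strong duality, equal to the primal optimum)
2. u = 7, v = 0, z = -35
3. 6
4. (0, 0), (7, 0), (7, 7), (6.2, 8.2), (2.6, 10.6), (0, 11.25)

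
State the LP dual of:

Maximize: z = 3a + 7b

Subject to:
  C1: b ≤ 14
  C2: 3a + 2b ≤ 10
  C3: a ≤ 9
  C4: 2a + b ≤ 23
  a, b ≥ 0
Minimize: z = 14y1 + 10y2 + 9y3 + 23y4

Subject to:
  C1: -3y2 - y3 - 2y4 ≤ -3
  C2: -y1 - 2y2 - y4 ≤ -7
  y1, y2, y3, y4 ≥ 0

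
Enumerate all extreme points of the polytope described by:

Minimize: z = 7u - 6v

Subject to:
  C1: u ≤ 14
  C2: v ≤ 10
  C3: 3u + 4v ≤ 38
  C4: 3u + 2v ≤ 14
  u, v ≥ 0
Each vertex is the intersection of two constraint boundaries that also satisfies all remaining constraints:
  u = 0 and v = 0 → (0, 0)
  3u + 2v = 14 and v = 0 → (4.667, 0)
  3u + 2v = 14 and u = 0 → (0, 7)

Vertices: (0, 0), (4.667, 0), (0, 7)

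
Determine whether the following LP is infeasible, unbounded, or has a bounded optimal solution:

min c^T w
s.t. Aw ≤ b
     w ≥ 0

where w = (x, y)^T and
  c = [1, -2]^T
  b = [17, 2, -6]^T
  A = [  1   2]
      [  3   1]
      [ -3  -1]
One constraint requires 3x + y ≤ 2, while the constraint -3x - y ≤ -6 is equivalent to 3x + y ≥ 6. Together they would need 6 ≤ 3x + y ≤ 2, which is impossible since 6 > 2. No point satisfies all constraints.

Infeasible — the constraint set is empty.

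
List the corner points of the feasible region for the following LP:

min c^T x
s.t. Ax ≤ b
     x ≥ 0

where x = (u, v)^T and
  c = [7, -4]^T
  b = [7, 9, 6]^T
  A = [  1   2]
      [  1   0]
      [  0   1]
Each vertex is the intersection of two constraint boundaries that also satisfies all remaining constraints:
  u = 0 and v = 0 → (0, 0)
  u + 2v = 7 and v = 0 → (7, 0)
  u + 2v = 7 and u = 0 → (0, 3.5)

Vertices: (0, 0), (7, 0), (0, 3.5)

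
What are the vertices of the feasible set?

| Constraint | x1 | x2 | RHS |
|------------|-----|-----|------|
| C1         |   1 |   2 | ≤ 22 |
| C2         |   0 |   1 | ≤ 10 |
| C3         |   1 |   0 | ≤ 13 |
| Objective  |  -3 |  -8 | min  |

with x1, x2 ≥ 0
Each vertex is the intersection of two constraint boundaries that also satisfies all remaining constraints:
  x1 = 0 and x2 = 0 → (0, 0)
  x1 = 13 and x2 = 0 → (13, 0)
  x1 + 2x2 = 22 and x1 = 13 → (13, 4.5)
  x1 + 2x2 = 22 and x2 = 10 → (2, 10)
  x2 = 10 and x1 = 0 → (0, 10)

Vertices: (0, 0), (13, 0), (13, 4.5), (2, 10), (0, 10)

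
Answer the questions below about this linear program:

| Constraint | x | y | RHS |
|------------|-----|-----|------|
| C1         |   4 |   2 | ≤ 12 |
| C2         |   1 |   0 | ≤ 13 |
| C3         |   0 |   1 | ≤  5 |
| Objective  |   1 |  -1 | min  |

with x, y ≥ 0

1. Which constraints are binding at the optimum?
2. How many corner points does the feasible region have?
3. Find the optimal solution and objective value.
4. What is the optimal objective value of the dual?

1. C3, x ≥ 0
2. 4
3. x = 0, y = 5, z = -5
4. -5 (by strong duality, equal to the primal optimum)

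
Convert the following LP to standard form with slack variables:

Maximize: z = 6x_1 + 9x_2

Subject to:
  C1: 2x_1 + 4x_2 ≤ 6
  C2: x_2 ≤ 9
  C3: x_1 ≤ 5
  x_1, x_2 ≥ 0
max z = 6x_1 + 9x_2

s.t.
  2x_1 + 4x_2 + s1 = 6
  x_2 + s2 = 9
  x_1 + s3 = 5
  x_1, x_2, s1, s2, s3 ≥ 0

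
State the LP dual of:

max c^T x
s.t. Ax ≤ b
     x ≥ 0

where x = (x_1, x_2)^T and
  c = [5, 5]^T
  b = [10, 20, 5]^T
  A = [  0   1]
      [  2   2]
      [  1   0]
Minimize: z = 10y1 + 20y2 + 5y3

Subject to:
  C1: -2y2 - y3 ≤ -5
  C2: -y1 - 2y2 ≤ -5
  y1, y2, y3 ≥ 0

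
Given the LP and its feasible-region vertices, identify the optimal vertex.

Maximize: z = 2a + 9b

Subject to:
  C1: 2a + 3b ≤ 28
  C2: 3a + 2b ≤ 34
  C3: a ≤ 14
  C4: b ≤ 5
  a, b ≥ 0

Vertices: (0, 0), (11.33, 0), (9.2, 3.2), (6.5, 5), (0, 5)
Evaluating z = 2a + 9b at each vertex:
  (0, 0): z = 0
  (11.33, 0): z = 22.67
  (9.2, 3.2): z = 47.2
  (6.5, 5): z = 58
  (0, 5): z = 45

The largest value is z = 58, attained at (6.5, 5).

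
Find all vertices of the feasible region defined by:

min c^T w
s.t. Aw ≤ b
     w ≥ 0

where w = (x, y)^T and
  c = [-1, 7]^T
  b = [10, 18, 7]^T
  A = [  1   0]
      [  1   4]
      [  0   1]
Each vertex is the intersection of two constraint boundaries that also satisfies all remaining constraints:
  x = 0 and y = 0 → (0, 0)
  x = 10 and y = 0 → (10, 0)
  x = 10 and x + 4y = 18 → (10, 2)
  x + 4y = 18 and x = 0 → (0, 4.5)

Vertices: (0, 0), (10, 0), (10, 2), (0, 4.5)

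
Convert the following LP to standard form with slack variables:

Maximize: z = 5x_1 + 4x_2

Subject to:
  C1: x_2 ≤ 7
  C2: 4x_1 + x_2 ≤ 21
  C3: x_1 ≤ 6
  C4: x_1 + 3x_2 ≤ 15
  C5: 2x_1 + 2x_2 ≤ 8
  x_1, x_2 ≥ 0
max z = 5x_1 + 4x_2

s.t.
  x_2 + s1 = 7
  4x_1 + x_2 + s2 = 21
  x_1 + s3 = 6
  x_1 + 3x_2 + s4 = 15
  2x_1 + 2x_2 + s5 = 8
  x_1, x_2, s1, s2, s3, s4, s5 ≥ 0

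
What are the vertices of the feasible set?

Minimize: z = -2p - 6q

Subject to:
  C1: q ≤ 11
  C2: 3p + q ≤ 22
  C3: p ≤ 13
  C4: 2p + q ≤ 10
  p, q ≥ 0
Each vertex is the intersection of two constraint boundaries that also satisfies all remaining constraints:
  p = 0 and q = 0 → (0, 0)
  2p + q = 10 and q = 0 → (5, 0)
  2p + q = 10 and p = 0 → (0, 10)

Vertices: (0, 0), (5, 0), (0, 10)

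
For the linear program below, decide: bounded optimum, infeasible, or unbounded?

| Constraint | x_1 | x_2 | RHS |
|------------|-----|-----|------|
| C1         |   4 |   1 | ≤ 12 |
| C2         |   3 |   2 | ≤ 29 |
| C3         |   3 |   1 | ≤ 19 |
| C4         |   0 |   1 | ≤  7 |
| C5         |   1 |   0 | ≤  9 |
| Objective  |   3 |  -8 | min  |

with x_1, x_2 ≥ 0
The point (0, 7) satisfies every constraint, so the LP is feasible; the constraints give x_1 ≤ 9 and x_2 ≤ 7, which with x_1, x_2 ≥ 0 keep the feasible region inside a bounded box. A feasible, bounded LP attains a finite optimum at a vertex.

Evaluating z = 3x_1 - 8x_2 at each vertex:
  (0, 0): z = 0
  (3, 0): z = 9
  (1.25, 7): z = -52.25
  (0, 7): z = -56

Feasible with finite optimum z* = -56 at (0, 7).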